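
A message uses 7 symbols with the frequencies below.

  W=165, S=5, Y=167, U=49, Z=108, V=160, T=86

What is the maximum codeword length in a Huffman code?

Merge the two lowest-weight nodes at each step:
combine S(5), U(49) → 54
combine 54, T(86) → 140
combine Z(108), 140 → 248
combine V(160), W(165) → 325
combine Y(167), 248 → 415
combine 325, 415 → 740
Maximum depth reached is 5.

5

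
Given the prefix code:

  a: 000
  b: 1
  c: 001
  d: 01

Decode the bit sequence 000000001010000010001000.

aacdacaba

Read left to right; each codeword is recognised as soon as it completes (prefix code):
  000→a | 000→a | 001→c | 01→d | 000→a | 001→c | 000→a | 1→b | 000→a
Decoded message: aacdacaba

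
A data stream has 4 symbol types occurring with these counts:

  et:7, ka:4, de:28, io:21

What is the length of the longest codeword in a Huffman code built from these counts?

Merge the two lowest-weight nodes at each step:
combine ka(4), et(7) → 11
combine 11, io(21) → 32
combine de(28), 32 → 60
The first pair merged (ka, et) ends up deepest, at depth 3.

3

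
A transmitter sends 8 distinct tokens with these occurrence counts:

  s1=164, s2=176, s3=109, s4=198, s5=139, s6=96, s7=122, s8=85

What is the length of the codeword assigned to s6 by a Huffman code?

4

Huffman merges, smallest pair first:
s8(85) + s6(96) → 181
s3(109) + s7(122) → 231
s5(139) + s1(164) → 303
s2(176) + 181 → 357
s4(198) + 231 → 429
303 + 357 → 660
429 + 660 → 1089
s6 sits 4 levels below the root, so its codeword is 4 bits.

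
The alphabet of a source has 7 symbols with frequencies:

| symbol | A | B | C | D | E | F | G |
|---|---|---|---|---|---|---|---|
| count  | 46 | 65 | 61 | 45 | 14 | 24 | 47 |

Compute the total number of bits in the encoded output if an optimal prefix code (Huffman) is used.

Build the Huffman tree bottom-up:
combine E(14), F(24) → 38
combine 38, D(45) → 83
combine A(46), G(47) → 93
combine C(61), B(65) → 126
combine 83, 93 → 176
combine 126, 176 → 302
The encoded length is the sum of every internal node's weight: 38 + 83 + 93 + 126 + 176 + 302 = 818 bits.

818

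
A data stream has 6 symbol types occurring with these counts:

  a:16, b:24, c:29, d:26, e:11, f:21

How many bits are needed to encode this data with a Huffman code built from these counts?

326

Merge the two smallest weights repeatedly:
combine e(11), a(16) → 27
combine f(21), b(24) → 45
combine d(26), 27 → 53
combine c(29), 45 → 74
combine 53, 74 → 127
Each symbol's bit-cost is frequency × depth; summing gives 326 bits (equivalently 27 + 45 + 53 + 74 + 127).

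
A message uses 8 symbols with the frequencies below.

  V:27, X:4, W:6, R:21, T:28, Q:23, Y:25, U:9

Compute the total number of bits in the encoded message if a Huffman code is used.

Build the Huffman tree bottom-up:
X(4) + W(6) → 10
U(9) + 10 → 19
19 + R(21) → 40
Q(23) + Y(25) → 48
V(27) + T(28) → 55
40 + 48 → 88
55 + 88 → 143
Total encoded bits = sum of merged weights = 10 + 19 + 40 + 48 + 55 + 88 + 143 = 403.

403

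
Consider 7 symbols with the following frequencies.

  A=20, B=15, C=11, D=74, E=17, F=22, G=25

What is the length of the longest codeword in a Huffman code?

4

Merge the two lowest-weight nodes at each step:
C(11) + B(15) → 26
E(17) + A(20) → 37
F(22) + G(25) → 47
26 + 37 → 63
47 + 63 → 110
D(74) + 110 → 184
Maximum depth reached is 4.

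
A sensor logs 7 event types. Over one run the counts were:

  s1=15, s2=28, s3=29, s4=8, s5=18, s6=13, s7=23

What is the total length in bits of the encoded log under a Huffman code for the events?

366

Greedily combine the two least-frequent nodes:
combine s4(8), s6(13) → 21
combine s1(15), s5(18) → 33
combine 21, s7(23) → 44
combine s2(28), s3(29) → 57
combine 33, 44 → 77
combine 57, 77 → 134
The encoded length is the sum of every internal node's weight: 21 + 33 + 44 + 57 + 77 + 134 = 366 bits.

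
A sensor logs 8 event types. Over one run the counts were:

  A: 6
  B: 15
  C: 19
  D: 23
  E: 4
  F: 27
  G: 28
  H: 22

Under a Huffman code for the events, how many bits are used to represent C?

Build the tree from the bottom:
E(4) + A(6) → 10
10 + B(15) → 25
C(19) + H(22) → 41
D(23) + 25 → 48
F(27) + G(28) → 55
41 + 48 → 89
55 + 89 → 144
C's leaf is at depth 3, giving a 3-bit codeword.

3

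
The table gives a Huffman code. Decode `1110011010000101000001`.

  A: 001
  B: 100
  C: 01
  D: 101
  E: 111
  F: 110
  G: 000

Read left to right; each codeword is recognised as soon as it completes (prefix code):
  111→E | 001→A | 101→D | 000→G | 01→C | 01→C | 000→G | 001→A
Decoded message: EADGCCGA

EADGCCGA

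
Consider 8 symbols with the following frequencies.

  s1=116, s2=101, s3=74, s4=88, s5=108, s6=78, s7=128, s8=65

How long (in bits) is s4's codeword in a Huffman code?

Build the tree from the bottom:
s8(65) + s3(74) → 139
s6(78) + s4(88) → 166
s2(101) + s5(108) → 209
s1(116) + s7(128) → 244
139 + 166 → 305
209 + 244 → 453
305 + 453 → 758
s4 sits 3 levels below the root, so its codeword is 3 bits.

3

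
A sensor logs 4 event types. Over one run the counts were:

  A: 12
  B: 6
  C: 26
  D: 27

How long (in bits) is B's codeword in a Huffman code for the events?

Huffman merges, smallest pair first:
merge B(6) and A(12): 18
merge 18 and C(26): 44
merge D(27) and 44: 71
B's leaf is at depth 3, giving a 3-bit codeword.

3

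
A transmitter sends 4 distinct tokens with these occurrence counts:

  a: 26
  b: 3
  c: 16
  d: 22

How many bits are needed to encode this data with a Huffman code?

Greedily combine the two least-frequent nodes:
merge b(3) and c(16): 19
merge 19 and d(22): 41
merge a(26) and 41: 67
Total encoded bits = sum of merged weights = 19 + 41 + 67 = 127.

127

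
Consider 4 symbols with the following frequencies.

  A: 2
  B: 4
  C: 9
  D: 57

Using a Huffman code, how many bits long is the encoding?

93

Build the Huffman tree bottom-up:
A(2) + B(4) → 6
6 + C(9) → 15
15 + D(57) → 72
The encoded length is the sum of every internal node's weight: 6 + 15 + 72 = 93 bits.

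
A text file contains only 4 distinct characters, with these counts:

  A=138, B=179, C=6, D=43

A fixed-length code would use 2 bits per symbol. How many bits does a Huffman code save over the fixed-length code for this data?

130

Fixed-length: 2 bits × 366 symbols = 732 bits.
Huffman merges:
merge C(6) and D(43): 49
merge 49 and A(138): 187
merge B(179) and 187: 366
Huffman total = 49 + 187 + 366 = 602 bits.
Saving = 732 − 602 = 130 bits.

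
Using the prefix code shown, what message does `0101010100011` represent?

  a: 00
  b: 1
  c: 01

ccccacb

Read left to right; each codeword is recognised as soon as it completes (prefix code):
  01→c | 01→c | 01→c | 01→c | 00→a | 01→c | 1→b
Decoded message: ccccacb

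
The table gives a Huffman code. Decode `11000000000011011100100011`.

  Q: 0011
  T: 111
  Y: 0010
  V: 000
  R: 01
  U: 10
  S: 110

Read left to right; each codeword is recognised as soon as it completes (prefix code):
  110→S | 000→V | 000→V | 000→V | 110→S | 111→T | 0010→Y | 0011→Q
Decoded message: SVVVSTYQ

SVVVSTYQ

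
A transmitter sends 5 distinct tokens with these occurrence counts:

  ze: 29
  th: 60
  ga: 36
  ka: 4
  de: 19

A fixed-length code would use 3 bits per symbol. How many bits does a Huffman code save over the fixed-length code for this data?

133

Fixed-length: 3 bits × 148 symbols = 444 bits.
Huffman merges:
merge ka(4) and de(19): 23
merge 23 and ze(29): 52
merge ga(36) and 52: 88
merge th(60) and 88: 148
Huffman total = 23 + 52 + 88 + 148 = 311 bits.
Saving = 444 − 311 = 133 bits.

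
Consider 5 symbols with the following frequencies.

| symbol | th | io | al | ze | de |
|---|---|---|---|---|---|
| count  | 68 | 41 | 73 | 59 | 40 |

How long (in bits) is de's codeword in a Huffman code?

3

Huffman merges, smallest pair first:
combine de(40), io(41) → 81
combine ze(59), th(68) → 127
combine al(73), 81 → 154
combine 127, 154 → 281
de sits 3 levels below the root, so its codeword is 3 bits.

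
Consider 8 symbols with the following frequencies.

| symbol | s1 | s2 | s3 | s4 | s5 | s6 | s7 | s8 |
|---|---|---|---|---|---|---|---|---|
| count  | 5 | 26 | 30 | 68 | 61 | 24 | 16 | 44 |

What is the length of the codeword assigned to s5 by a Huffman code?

2

Build the tree from the bottom:
combine s1(5), s7(16) → 21
combine 21, s6(24) → 45
combine s2(26), s3(30) → 56
combine s8(44), 45 → 89
combine 56, s5(61) → 117
combine s4(68), 89 → 157
combine 117, 157 → 274
s5's leaf is at depth 2, giving a 2-bit codeword.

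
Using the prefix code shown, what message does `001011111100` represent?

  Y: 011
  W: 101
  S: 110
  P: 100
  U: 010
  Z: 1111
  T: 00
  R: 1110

TWZP

Read left to right; each codeword is recognised as soon as it completes (prefix code):
  00→T | 101→W | 1111→Z | 100→P
Decoded message: TWZP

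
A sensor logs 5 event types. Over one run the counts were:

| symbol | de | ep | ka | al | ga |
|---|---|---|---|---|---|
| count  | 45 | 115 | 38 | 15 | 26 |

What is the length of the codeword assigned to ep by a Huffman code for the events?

1

Build the tree from the bottom:
combine al(15), ga(26) → 41
combine ka(38), 41 → 79
combine de(45), 79 → 124
combine ep(115), 124 → 239
ep is a child of the root — depth 1, so its codeword is a single bit.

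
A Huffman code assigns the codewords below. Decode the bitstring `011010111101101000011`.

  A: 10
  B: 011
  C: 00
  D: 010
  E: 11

BDEEBDCB

Read left to right; each codeword is recognised as soon as it completes (prefix code):
  011→B | 010→D | 11→E | 11→E | 011→B | 010→D | 00→C | 011→B
Decoded message: BDEEBDCB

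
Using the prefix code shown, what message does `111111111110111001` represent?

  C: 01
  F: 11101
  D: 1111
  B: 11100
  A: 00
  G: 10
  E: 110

DDFEC

Read left to right; each codeword is recognised as soon as it completes (prefix code):
  1111→D | 1111→D | 11101→F | 110→E | 01→C
Decoded message: DDFEC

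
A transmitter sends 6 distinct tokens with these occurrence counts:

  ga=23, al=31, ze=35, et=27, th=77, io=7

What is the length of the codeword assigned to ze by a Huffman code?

3

Build the tree from the bottom:
io(7) + ga(23) → 30
et(27) + 30 → 57
al(31) + ze(35) → 66
57 + 66 → 123
th(77) + 123 → 200
ze's leaf is at depth 3, giving a 3-bit codeword.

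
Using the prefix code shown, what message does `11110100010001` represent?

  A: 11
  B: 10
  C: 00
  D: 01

AADCDCD

Read left to right; each codeword is recognised as soon as it completes (prefix code):
  11→A | 11→A | 01→D | 00→C | 01→D | 00→C | 01→D
Decoded message: AADCDCD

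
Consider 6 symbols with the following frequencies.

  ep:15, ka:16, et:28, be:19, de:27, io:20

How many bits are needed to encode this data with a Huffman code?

320

Build the Huffman tree bottom-up:
merge ep(15) and ka(16): 31
merge be(19) and io(20): 39
merge de(27) and et(28): 55
merge 31 and 39: 70
merge 55 and 70: 125
Total encoded bits = sum of merged weights = 31 + 39 + 55 + 70 + 125 = 320.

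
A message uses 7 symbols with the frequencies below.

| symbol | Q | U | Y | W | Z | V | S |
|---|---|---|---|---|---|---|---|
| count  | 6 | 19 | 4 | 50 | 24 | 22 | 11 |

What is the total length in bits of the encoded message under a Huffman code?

Build the Huffman tree bottom-up:
combine Y(4), Q(6) → 10
combine 10, S(11) → 21
combine U(19), 21 → 40
combine V(22), Z(24) → 46
combine 40, 46 → 86
combine W(50), 86 → 136
Each symbol's bit-cost is frequency × depth; summing gives 339 bits (equivalently 10 + 21 + 40 + 46 + 86 + 136).

339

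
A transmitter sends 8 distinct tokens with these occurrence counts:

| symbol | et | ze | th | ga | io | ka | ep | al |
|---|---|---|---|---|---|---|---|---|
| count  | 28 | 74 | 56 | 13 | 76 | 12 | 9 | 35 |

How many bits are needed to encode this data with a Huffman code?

Build the Huffman tree bottom-up:
combine ep(9), ka(12) → 21
combine ga(13), 21 → 34
combine et(28), 34 → 62
combine al(35), th(56) → 91
combine 62, ze(74) → 136
combine io(76), 91 → 167
combine 136, 167 → 303
Total encoded bits = sum of merged weights = 21 + 34 + 62 + 91 + 136 + 167 + 303 = 814.

814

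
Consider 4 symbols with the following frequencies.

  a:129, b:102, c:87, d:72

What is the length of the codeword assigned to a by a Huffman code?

2

Build the tree from the bottom:
merge d(72) and c(87): 159
merge b(102) and a(129): 231
merge 159 and 231: 390
a sits 2 levels below the root, so its codeword is 2 bits.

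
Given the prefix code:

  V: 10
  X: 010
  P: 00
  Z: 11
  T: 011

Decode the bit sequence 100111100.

VTZP

Read left to right; each codeword is recognised as soon as it completes (prefix code):
  10→V | 011→T | 11→Z | 00→P
Decoded message: VTZP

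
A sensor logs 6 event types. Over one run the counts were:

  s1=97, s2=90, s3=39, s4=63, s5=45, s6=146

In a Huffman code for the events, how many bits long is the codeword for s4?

3

Build the tree from the bottom:
s3(39) + s5(45) → 84
s4(63) + 84 → 147
s2(90) + s1(97) → 187
s6(146) + 147 → 293
187 + 293 → 480
s4 sits 3 levels below the root, so its codeword is 3 bits.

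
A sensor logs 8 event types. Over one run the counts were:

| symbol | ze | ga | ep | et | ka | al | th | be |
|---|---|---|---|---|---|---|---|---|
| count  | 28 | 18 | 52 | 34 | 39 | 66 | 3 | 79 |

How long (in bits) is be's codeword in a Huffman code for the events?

Repeatedly merge the two smallest:
combine th(3), ga(18) → 21
combine 21, ze(28) → 49
combine et(34), ka(39) → 73
combine 49, ep(52) → 101
combine al(66), 73 → 139
combine be(79), 101 → 180
combine 139, 180 → 319
The subtree containing be is merged 2 times, so code length = 2.

2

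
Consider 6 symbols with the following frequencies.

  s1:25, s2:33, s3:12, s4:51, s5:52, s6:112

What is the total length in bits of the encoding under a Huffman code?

668

Greedily combine the two least-frequent nodes:
s3(12) + s1(25) → 37
s2(33) + 37 → 70
s4(51) + s5(52) → 103
70 + 103 → 173
s6(112) + 173 → 285
The encoded length is the sum of every internal node's weight: 37 + 70 + 103 + 173 + 285 = 668 bits.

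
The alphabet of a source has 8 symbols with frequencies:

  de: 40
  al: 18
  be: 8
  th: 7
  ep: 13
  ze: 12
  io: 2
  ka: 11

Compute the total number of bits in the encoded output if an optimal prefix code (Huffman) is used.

Build the Huffman tree bottom-up:
combine io(2), th(7) → 9
combine be(8), 9 → 17
combine ka(11), ze(12) → 23
combine ep(13), 17 → 30
combine al(18), 23 → 41
combine 30, de(40) → 70
combine 41, 70 → 111
Total encoded bits = sum of merged weights = 9 + 17 + 23 + 30 + 41 + 70 + 111 = 301.

301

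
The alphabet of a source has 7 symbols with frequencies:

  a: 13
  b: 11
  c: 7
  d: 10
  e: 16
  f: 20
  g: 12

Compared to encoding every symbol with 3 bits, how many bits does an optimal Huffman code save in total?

20

Fixed-length: 3 bits × 89 symbols = 267 bits.
Huffman merges:
combine c(7), d(10) → 17
combine b(11), g(12) → 23
combine a(13), e(16) → 29
combine 17, f(20) → 37
combine 23, 29 → 52
combine 37, 52 → 89
Huffman total = 17 + 23 + 29 + 37 + 52 + 89 = 247 bits.
Saving = 267 − 247 = 20 bits.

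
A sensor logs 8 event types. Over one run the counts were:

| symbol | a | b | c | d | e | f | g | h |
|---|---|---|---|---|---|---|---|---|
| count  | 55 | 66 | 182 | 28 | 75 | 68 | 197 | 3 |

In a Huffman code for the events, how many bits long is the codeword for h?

Huffman merges, smallest pair first:
combine h(3), d(28) → 31
combine 31, a(55) → 86
combine b(66), f(68) → 134
combine e(75), 86 → 161
combine 134, 161 → 295
combine c(182), g(197) → 379
combine 295, 379 → 674
h sits 5 levels below the root, so its codeword is 5 bits.

5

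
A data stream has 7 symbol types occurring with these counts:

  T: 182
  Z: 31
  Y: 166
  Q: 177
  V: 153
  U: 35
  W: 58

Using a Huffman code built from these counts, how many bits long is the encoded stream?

Build the Huffman tree bottom-up:
Z(31) + U(35) → 66
W(58) + 66 → 124
124 + V(153) → 277
Y(166) + Q(177) → 343
T(182) + 277 → 459
343 + 459 → 802
Each symbol's bit-cost is frequency × depth; summing gives 2071 bits (equivalently 66 + 124 + 277 + 343 + 459 + 802).

2071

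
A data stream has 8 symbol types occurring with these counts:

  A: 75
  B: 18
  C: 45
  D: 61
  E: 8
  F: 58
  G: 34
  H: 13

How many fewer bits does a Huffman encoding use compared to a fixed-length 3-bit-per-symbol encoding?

76

Fixed-length: 3 bits × 312 symbols = 936 bits.
Huffman merges:
combine E(8), H(13) → 21
combine B(18), 21 → 39
combine G(34), 39 → 73
combine C(45), F(58) → 103
combine D(61), 73 → 134
combine A(75), 103 → 178
combine 134, 178 → 312
Huffman total = 21 + 39 + 73 + 103 + 134 + 178 + 312 = 860 bits.
Saving = 936 − 860 = 76 bits.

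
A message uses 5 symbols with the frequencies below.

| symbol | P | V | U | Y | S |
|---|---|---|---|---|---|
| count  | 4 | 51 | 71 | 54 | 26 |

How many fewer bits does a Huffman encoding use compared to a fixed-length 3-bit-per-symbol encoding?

Fixed-length: 3 bits × 206 symbols = 618 bits.
Huffman merges:
merge P(4) and S(26): 30
merge 30 and V(51): 81
merge Y(54) and U(71): 125
merge 81 and 125: 206
Huffman total = 30 + 81 + 125 + 206 = 442 bits.
Saving = 618 − 442 = 176 bits.

176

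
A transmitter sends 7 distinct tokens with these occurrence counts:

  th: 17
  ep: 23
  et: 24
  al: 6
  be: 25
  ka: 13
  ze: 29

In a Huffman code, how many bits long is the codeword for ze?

Build the tree from the bottom:
combine al(6), ka(13) → 19
combine th(17), 19 → 36
combine ep(23), et(24) → 47
combine be(25), ze(29) → 54
combine 36, 47 → 83
combine 54, 83 → 137
The subtree containing ze is merged 2 times, so code length = 2.

2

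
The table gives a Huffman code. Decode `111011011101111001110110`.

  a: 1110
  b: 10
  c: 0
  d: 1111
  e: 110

aeadccae

Read left to right; each codeword is recognised as soon as it completes (prefix code):
  1110→a | 110→e | 1110→a | 1111→d | 0→c | 0→c | 1110→a | 110→e
Decoded message: aeadccae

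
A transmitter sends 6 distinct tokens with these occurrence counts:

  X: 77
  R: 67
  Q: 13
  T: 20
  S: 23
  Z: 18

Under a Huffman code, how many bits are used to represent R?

Build the tree from the bottom:
combine Q(13), Z(18) → 31
combine T(20), S(23) → 43
combine 31, 43 → 74
combine R(67), 74 → 141
combine X(77), 141 → 218
R sits 2 levels below the root, so its codeword is 2 bits.

2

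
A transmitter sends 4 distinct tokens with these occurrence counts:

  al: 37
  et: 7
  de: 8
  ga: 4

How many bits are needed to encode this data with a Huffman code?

86

Greedily combine the two least-frequent nodes:
combine ga(4), et(7) → 11
combine de(8), 11 → 19
combine 19, al(37) → 56
The encoded length is the sum of every internal node's weight: 11 + 19 + 56 = 86 bits.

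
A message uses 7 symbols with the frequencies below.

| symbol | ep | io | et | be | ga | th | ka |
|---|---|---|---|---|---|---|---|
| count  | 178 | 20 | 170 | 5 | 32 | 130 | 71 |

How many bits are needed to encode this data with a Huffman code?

1422

Build the Huffman tree bottom-up:
merge be(5) and io(20): 25
merge 25 and ga(32): 57
merge 57 and ka(71): 128
merge 128 and th(130): 258
merge et(170) and ep(178): 348
merge 258 and 348: 606
The encoded length is the sum of every internal node's weight: 25 + 57 + 128 + 258 + 348 + 606 = 1422 bits.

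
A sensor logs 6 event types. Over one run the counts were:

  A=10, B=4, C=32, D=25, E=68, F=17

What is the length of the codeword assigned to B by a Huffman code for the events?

Huffman merges, smallest pair first:
merge B(4) and A(10): 14
merge 14 and F(17): 31
merge D(25) and 31: 56
merge C(32) and 56: 88
merge E(68) and 88: 156
B sits 5 levels below the root, so its codeword is 5 bits.

5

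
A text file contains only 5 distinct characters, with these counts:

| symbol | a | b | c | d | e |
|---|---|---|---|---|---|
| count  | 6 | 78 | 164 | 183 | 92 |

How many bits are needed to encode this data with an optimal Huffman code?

1123

Greedily combine the two least-frequent nodes:
a(6) + b(78) → 84
84 + e(92) → 176
c(164) + 176 → 340
d(183) + 340 → 523
The encoded length is the sum of every internal node's weight: 84 + 176 + 340 + 523 = 1123 bits.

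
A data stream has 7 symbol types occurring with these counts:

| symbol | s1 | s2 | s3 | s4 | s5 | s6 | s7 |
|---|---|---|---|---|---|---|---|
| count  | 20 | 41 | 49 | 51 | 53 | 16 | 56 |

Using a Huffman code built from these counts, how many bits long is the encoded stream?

785

Merge the two smallest weights repeatedly:
combine s6(16), s1(20) → 36
combine 36, s2(41) → 77
combine s3(49), s4(51) → 100
combine s5(53), s7(56) → 109
combine 77, 100 → 177
combine 109, 177 → 286
The encoded length is the sum of every internal node's weight: 36 + 77 + 100 + 109 + 177 + 286 = 785 bits.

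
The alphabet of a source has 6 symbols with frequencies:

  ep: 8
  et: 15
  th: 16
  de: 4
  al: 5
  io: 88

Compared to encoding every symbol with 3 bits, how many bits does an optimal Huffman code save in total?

167

Fixed-length: 3 bits × 136 symbols = 408 bits.
Huffman merges:
merge de(4) and al(5): 9
merge ep(8) and 9: 17
merge et(15) and th(16): 31
merge 17 and 31: 48
merge 48 and io(88): 136
Huffman total = 9 + 17 + 31 + 48 + 136 = 241 bits.
Saving = 408 − 241 = 167 bits.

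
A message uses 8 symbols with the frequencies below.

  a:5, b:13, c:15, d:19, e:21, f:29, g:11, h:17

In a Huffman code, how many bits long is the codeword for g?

Huffman merges, smallest pair first:
a(5) + g(11) → 16
b(13) + c(15) → 28
16 + h(17) → 33
d(19) + e(21) → 40
28 + f(29) → 57
33 + 40 → 73
57 + 73 → 130
g's leaf is at depth 4, giving a 4-bit codeword.

4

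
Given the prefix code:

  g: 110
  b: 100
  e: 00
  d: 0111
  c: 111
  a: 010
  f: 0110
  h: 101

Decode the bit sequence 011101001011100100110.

daacebg

Read left to right; each codeword is recognised as soon as it completes (prefix code):
  0111→d | 010→a | 010→a | 111→c | 00→e | 100→b | 110→g
Decoded message: daacebg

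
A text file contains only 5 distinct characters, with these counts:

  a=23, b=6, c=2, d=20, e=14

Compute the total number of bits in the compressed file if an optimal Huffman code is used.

137

Merge the two smallest weights repeatedly:
c(2) + b(6) → 8
8 + e(14) → 22
d(20) + 22 → 42
a(23) + 42 → 65
Total encoded bits = sum of merged weights = 8 + 22 + 42 + 65 = 137.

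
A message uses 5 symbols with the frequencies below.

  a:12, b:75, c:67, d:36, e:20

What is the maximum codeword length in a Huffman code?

4

Merge the two lowest-weight nodes at each step:
combine a(12), e(20) → 32
combine 32, d(36) → 68
combine c(67), 68 → 135
combine b(75), 135 → 210
The first pair merged (a, e) ends up deepest, at depth 4.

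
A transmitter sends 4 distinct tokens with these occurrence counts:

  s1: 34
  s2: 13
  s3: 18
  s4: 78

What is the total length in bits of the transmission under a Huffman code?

Merge the two smallest weights repeatedly:
combine s2(13), s3(18) → 31
combine 31, s1(34) → 65
combine 65, s4(78) → 143
The encoded length is the sum of every internal node's weight: 31 + 65 + 143 = 239 bits.

239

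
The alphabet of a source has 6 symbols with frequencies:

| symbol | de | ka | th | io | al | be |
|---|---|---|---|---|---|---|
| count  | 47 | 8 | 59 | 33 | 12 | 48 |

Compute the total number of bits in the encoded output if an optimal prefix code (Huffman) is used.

487

Build the Huffman tree bottom-up:
merge ka(8) and al(12): 20
merge 20 and io(33): 53
merge de(47) and be(48): 95
merge 53 and th(59): 112
merge 95 and 112: 207
Total encoded bits = sum of merged weights = 20 + 53 + 95 + 112 + 207 = 487.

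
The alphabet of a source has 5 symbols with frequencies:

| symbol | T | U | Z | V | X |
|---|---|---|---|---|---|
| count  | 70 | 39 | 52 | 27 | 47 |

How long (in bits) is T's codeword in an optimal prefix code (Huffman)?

2

Repeatedly merge the two smallest:
combine V(27), U(39) → 66
combine X(47), Z(52) → 99
combine 66, T(70) → 136
combine 99, 136 → 235
The subtree containing T is merged 2 times, so code length = 2.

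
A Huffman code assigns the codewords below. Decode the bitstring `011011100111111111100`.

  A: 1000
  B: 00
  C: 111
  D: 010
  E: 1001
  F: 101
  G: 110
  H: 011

HHECCCB

Read left to right; each codeword is recognised as soon as it completes (prefix code):
  011→H | 011→H | 1001→E | 111→C | 111→C | 111→C | 00→B
Decoded message: HHECCCB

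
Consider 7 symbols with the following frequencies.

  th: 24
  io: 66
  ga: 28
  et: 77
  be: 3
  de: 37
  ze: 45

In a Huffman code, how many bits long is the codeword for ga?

Build the tree from the bottom:
be(3) + th(24) → 27
27 + ga(28) → 55
de(37) + ze(45) → 82
55 + io(66) → 121
et(77) + 82 → 159
121 + 159 → 280
ga's leaf is at depth 3, giving a 3-bit codeword.

3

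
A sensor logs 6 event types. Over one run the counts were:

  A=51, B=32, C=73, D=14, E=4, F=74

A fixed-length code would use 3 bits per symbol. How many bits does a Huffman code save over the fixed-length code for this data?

180

Fixed-length: 3 bits × 248 symbols = 744 bits.
Huffman merges:
combine E(4), D(14) → 18
combine 18, B(32) → 50
combine 50, A(51) → 101
combine C(73), F(74) → 147
combine 101, 147 → 248
Huffman total = 18 + 50 + 101 + 147 + 248 = 564 bits.
Saving = 744 − 564 = 180 bits.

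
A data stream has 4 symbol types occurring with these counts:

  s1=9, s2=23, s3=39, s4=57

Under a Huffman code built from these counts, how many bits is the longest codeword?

Merge the two lowest-weight nodes at each step:
s1(9) + s2(23) → 32
32 + s3(39) → 71
s4(57) + 71 → 128
The rarest symbols sit at the bottom; the longest codeword is 3 bits.

3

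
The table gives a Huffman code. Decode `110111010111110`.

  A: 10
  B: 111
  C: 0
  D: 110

Read left to right; each codeword is recognised as soon as it completes (prefix code):
  110→D | 111→B | 0→C | 10→A | 111→B | 110→D
Decoded message: DBCABD

DBCABD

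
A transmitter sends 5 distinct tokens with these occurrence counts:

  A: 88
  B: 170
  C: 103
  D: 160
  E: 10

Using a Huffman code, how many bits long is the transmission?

1160

Greedily combine the two least-frequent nodes:
merge E(10) and A(88): 98
merge 98 and C(103): 201
merge D(160) and B(170): 330
merge 201 and 330: 531
Total encoded bits = sum of merged weights = 98 + 201 + 330 + 531 = 1160.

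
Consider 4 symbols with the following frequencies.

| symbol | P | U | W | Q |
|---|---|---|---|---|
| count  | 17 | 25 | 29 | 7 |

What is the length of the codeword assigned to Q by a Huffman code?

Build the tree from the bottom:
merge Q(7) and P(17): 24
merge 24 and U(25): 49
merge W(29) and 49: 78
Q sits 3 levels below the root, so its codeword is 3 bits.

3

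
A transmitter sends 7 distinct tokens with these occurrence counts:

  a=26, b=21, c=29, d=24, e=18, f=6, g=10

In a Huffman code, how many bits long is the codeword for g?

4

Repeatedly merge the two smallest:
f(6) + g(10) → 16
16 + e(18) → 34
b(21) + d(24) → 45
a(26) + c(29) → 55
34 + 45 → 79
55 + 79 → 134
The subtree containing g is merged 4 times, so code length = 4.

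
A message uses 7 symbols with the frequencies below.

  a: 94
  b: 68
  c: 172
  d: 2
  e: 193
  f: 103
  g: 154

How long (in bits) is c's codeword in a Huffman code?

2

Huffman merges, smallest pair first:
combine d(2), b(68) → 70
combine 70, a(94) → 164
combine f(103), g(154) → 257
combine 164, c(172) → 336
combine e(193), 257 → 450
combine 336, 450 → 786
c sits 2 levels below the root, so its codeword is 2 bits.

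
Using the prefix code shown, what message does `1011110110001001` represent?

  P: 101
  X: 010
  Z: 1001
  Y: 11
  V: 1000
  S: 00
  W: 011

PYPVZ

Read left to right; each codeword is recognised as soon as it completes (prefix code):
  101→P | 11→Y | 101→P | 1000→V | 1001→Z
Decoded message: PYPVZ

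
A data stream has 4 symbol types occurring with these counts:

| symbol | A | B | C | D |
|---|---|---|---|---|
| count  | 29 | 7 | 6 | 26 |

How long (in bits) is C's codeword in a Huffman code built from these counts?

Build the tree from the bottom:
C(6) + B(7) → 13
13 + D(26) → 39
A(29) + 39 → 68
C sits 3 levels below the root, so its codeword is 3 bits.

3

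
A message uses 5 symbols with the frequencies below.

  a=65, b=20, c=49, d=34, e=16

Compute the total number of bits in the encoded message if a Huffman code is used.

Build the Huffman tree bottom-up:
combine e(16), b(20) → 36
combine d(34), 36 → 70
combine c(49), a(65) → 114
combine 70, 114 → 184
The encoded length is the sum of every internal node's weight: 36 + 70 + 114 + 184 = 404 bits.

404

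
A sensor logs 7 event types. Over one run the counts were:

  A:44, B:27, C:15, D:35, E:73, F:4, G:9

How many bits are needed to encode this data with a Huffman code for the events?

510

Greedily combine the two least-frequent nodes:
combine F(4), G(9) → 13
combine 13, C(15) → 28
combine B(27), 28 → 55
combine D(35), A(44) → 79
combine 55, E(73) → 128
combine 79, 128 → 207
The encoded length is the sum of every internal node's weight: 13 + 28 + 55 + 79 + 128 + 207 = 510 bits.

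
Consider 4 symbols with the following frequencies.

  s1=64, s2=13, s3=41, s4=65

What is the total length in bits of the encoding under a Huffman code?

Build the Huffman tree bottom-up:
s2(13) + s3(41) → 54
54 + s1(64) → 118
s4(65) + 118 → 183
Total encoded bits = sum of merged weights = 54 + 118 + 183 = 355.

355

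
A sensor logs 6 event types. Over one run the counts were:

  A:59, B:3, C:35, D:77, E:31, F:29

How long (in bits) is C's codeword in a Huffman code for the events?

2

Huffman merges, smallest pair first:
B(3) + F(29) → 32
E(31) + 32 → 63
C(35) + A(59) → 94
63 + D(77) → 140
94 + 140 → 234
C sits 2 levels below the root, so its codeword is 2 bits.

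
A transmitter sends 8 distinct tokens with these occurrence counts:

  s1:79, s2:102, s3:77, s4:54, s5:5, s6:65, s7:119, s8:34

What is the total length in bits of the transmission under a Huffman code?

1516

Build the Huffman tree bottom-up:
combine s5(5), s8(34) → 39
combine 39, s4(54) → 93
combine s6(65), s3(77) → 142
combine s1(79), 93 → 172
combine s2(102), s7(119) → 221
combine 142, 172 → 314
combine 221, 314 → 535
The encoded length is the sum of every internal node's weight: 39 + 93 + 142 + 172 + 221 + 314 + 535 = 1516 bits.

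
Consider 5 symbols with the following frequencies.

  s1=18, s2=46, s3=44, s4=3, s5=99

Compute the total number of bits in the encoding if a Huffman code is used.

407

Greedily combine the two least-frequent nodes:
combine s4(3), s1(18) → 21
combine 21, s3(44) → 65
combine s2(46), 65 → 111
combine s5(99), 111 → 210
The encoded length is the sum of every internal node's weight: 21 + 65 + 111 + 210 = 407 bits.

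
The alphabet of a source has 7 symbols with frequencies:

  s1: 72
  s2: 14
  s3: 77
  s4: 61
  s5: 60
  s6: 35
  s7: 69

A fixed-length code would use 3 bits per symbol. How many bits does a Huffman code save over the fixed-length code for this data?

100

Fixed-length: 3 bits × 388 symbols = 1164 bits.
Huffman merges:
merge s2(14) and s6(35): 49
merge 49 and s5(60): 109
merge s4(61) and s7(69): 130
merge s1(72) and s3(77): 149
merge 109 and 130: 239
merge 149 and 239: 388
Huffman total = 49 + 109 + 130 + 149 + 239 + 388 = 1064 bits.
Saving = 1164 − 1064 = 100 bits.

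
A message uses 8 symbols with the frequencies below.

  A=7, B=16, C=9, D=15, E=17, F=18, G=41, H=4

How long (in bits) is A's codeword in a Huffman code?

4

Build the tree from the bottom:
H(4) + A(7) → 11
C(9) + 11 → 20
D(15) + B(16) → 31
E(17) + F(18) → 35
20 + 31 → 51
35 + G(41) → 76
51 + 76 → 127
A's leaf is at depth 4, giving a 4-bit codeword.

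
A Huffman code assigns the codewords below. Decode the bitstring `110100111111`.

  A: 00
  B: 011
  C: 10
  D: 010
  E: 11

Read left to right; each codeword is recognised as soon as it completes (prefix code):
  11→E | 010→D | 011→B | 11→E | 11→E
Decoded message: EDBEE

EDBEE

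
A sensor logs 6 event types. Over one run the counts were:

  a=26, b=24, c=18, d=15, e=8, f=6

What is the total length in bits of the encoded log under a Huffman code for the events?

237

Greedily combine the two least-frequent nodes:
combine f(6), e(8) → 14
combine 14, d(15) → 29
combine c(18), b(24) → 42
combine a(26), 29 → 55
combine 42, 55 → 97
Total encoded bits = sum of merged weights = 14 + 29 + 42 + 55 + 97 = 237.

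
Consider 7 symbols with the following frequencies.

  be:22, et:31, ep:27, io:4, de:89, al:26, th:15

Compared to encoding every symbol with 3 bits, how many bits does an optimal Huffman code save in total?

Fixed-length: 3 bits × 214 symbols = 642 bits.
Huffman merges:
merge io(4) and th(15): 19
merge 19 and be(22): 41
merge al(26) and ep(27): 53
merge et(31) and 41: 72
merge 53 and 72: 125
merge de(89) and 125: 214
Huffman total = 19 + 41 + 53 + 72 + 125 + 214 = 524 bits.
Saving = 642 − 524 = 118 bits.

118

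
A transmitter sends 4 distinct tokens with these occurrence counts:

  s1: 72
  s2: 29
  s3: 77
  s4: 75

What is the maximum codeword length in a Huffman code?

Merge the two lowest-weight nodes at each step:
s2(29) + s1(72) → 101
s4(75) + s3(77) → 152
101 + 152 → 253
Maximum depth reached is 2.

2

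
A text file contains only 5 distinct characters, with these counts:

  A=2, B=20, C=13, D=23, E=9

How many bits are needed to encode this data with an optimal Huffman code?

Merge the two smallest weights repeatedly:
combine A(2), E(9) → 11
combine 11, C(13) → 24
combine B(20), D(23) → 43
combine 24, 43 → 67
Total encoded bits = sum of merged weights = 11 + 24 + 43 + 67 = 145.

145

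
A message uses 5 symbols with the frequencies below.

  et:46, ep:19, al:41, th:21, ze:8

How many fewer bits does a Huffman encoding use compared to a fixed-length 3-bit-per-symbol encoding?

Fixed-length: 3 bits × 135 symbols = 405 bits.
Huffman merges:
merge ze(8) and ep(19): 27
merge th(21) and 27: 48
merge al(41) and et(46): 87
merge 48 and 87: 135
Huffman total = 27 + 48 + 87 + 135 = 297 bits.
Saving = 405 − 297 = 108 bits.

108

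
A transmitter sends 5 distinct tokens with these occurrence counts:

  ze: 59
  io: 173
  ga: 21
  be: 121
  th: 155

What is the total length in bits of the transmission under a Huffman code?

1138

Greedily combine the two least-frequent nodes:
merge ga(21) and ze(59): 80
merge 80 and be(121): 201
merge th(155) and io(173): 328
merge 201 and 328: 529
Each symbol's bit-cost is frequency × depth; summing gives 1138 bits (equivalently 80 + 201 + 328 + 529).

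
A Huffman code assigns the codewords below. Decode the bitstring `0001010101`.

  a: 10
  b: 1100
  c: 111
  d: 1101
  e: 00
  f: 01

Read left to right; each codeword is recognised as soon as it completes (prefix code):
  00→e | 01→f | 01→f | 01→f | 01→f
Decoded message: effff

effff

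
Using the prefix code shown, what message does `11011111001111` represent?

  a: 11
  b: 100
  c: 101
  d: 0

Read left to right; each codeword is recognised as soon as it completes (prefix code):
  11→a | 0→d | 11→a | 11→a | 100→b | 11→a | 11→a
Decoded message: adaabaa

adaabaa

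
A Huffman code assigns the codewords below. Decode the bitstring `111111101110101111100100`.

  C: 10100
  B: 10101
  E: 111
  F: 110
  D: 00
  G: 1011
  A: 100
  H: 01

EEGBEAA

Read left to right; each codeword is recognised as soon as it completes (prefix code):
  111→E | 111→E | 1011→G | 10101→B | 111→E | 100→A | 100→A
Decoded message: EEGBEAA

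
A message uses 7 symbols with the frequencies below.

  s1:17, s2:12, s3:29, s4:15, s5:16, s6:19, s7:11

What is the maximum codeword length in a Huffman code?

3

Merge the two lowest-weight nodes at each step:
s7(11) + s2(12) → 23
s4(15) + s5(16) → 31
s1(17) + s6(19) → 36
23 + s3(29) → 52
31 + 36 → 67
52 + 67 → 119
Maximum depth reached is 3.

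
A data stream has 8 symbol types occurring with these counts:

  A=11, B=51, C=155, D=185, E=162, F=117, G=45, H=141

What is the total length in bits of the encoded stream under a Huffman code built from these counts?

Build the Huffman tree bottom-up:
combine A(11), G(45) → 56
combine B(51), 56 → 107
combine 107, F(117) → 224
combine H(141), C(155) → 296
combine E(162), D(185) → 347
combine 224, 296 → 520
combine 347, 520 → 867
Total encoded bits = sum of merged weights = 56 + 107 + 224 + 296 + 347 + 520 + 867 = 2417.

2417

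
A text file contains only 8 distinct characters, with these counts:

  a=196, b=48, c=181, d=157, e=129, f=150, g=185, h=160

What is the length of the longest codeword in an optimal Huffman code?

Merge the two lowest-weight nodes at each step:
merge b(48) and e(129): 177
merge f(150) and d(157): 307
merge h(160) and 177: 337
merge c(181) and g(185): 366
merge a(196) and 307: 503
merge 337 and 366: 703
merge 503 and 703: 1206
The first pair merged (b, e) ends up deepest, at depth 4.

4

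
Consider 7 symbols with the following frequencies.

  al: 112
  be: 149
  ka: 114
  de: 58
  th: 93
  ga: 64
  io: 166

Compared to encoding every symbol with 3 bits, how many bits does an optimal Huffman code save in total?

193

Fixed-length: 3 bits × 756 symbols = 2268 bits.
Huffman merges:
merge de(58) and ga(64): 122
merge th(93) and al(112): 205
merge ka(114) and 122: 236
merge be(149) and io(166): 315
merge 205 and 236: 441
merge 315 and 441: 756
Huffman total = 122 + 205 + 236 + 315 + 441 + 756 = 2075 bits.
Saving = 2268 − 2075 = 193 bits.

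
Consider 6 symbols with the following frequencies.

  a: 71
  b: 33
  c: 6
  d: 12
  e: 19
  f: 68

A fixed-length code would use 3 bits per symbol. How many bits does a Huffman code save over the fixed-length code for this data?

155

Fixed-length: 3 bits × 209 symbols = 627 bits.
Huffman merges:
combine c(6), d(12) → 18
combine 18, e(19) → 37
combine b(33), 37 → 70
combine f(68), 70 → 138
combine a(71), 138 → 209
Huffman total = 18 + 37 + 70 + 138 + 209 = 472 bits.
Saving = 627 − 472 = 155 bits.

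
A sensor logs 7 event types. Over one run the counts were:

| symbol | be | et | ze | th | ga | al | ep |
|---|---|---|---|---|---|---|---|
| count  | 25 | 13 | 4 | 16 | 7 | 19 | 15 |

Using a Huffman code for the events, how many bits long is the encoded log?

264

Merge the two smallest weights repeatedly:
ze(4) + ga(7) → 11
11 + et(13) → 24
ep(15) + th(16) → 31
al(19) + 24 → 43
be(25) + 31 → 56
43 + 56 → 99
The encoded length is the sum of every internal node's weight: 11 + 24 + 31 + 43 + 56 + 99 = 264 bits.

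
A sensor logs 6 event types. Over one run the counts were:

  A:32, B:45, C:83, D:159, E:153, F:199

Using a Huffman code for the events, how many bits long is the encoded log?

Build the Huffman tree bottom-up:
merge A(32) and B(45): 77
merge 77 and C(83): 160
merge E(153) and D(159): 312
merge 160 and F(199): 359
merge 312 and 359: 671
Each symbol's bit-cost is frequency × depth; summing gives 1579 bits (equivalently 77 + 160 + 312 + 359 + 671).

1579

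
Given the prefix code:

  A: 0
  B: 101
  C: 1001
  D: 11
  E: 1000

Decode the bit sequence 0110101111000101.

ADABDEB

Read left to right; each codeword is recognised as soon as it completes (prefix code):
  0→A | 11→D | 0→A | 101→B | 11→D | 1000→E | 101→B
Decoded message: ADABDEB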